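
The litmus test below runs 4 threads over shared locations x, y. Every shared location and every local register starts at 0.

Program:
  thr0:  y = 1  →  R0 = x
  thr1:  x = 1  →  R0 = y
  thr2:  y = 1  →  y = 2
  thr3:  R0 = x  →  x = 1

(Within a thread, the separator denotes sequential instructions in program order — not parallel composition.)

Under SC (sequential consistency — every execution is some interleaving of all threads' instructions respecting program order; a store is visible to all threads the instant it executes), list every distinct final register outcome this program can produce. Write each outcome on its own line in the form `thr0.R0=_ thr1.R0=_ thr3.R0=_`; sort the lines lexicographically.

thr0.R0=0 thr1.R0=1 thr3.R0=0
thr0.R0=0 thr1.R0=1 thr3.R0=1
thr0.R0=0 thr1.R0=2 thr3.R0=0
thr0.R0=0 thr1.R0=2 thr3.R0=1
thr0.R0=1 thr1.R0=0 thr3.R0=0
thr0.R0=1 thr1.R0=0 thr3.R0=1
thr0.R0=1 thr1.R0=1 thr3.R0=0
thr0.R0=1 thr1.R0=1 thr3.R0=1
thr0.R0=1 thr1.R0=2 thr3.R0=0
thr0.R0=1 thr1.R0=2 thr3.R0=1

outcome vector order: (thr0.R0,thr1.R0,thr3.R0)
|SC outcomes| = 10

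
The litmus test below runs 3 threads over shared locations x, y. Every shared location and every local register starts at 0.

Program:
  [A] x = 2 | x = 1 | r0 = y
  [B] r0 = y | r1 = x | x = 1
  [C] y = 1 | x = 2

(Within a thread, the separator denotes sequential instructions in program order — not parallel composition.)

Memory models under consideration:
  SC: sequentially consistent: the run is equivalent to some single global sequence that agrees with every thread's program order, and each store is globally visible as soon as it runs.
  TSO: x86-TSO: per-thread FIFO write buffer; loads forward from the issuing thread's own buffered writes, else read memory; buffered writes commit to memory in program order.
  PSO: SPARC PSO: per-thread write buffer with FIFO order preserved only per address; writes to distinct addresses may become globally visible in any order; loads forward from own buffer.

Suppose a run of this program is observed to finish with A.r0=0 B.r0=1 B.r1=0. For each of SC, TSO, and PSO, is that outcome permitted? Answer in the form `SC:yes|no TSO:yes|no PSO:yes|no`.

outcome vector order: (A.r0,B.r0,B.r1)
SC (11): (0,0,0) (0,0,1) (0,0,2) (0,1,1) (0,1,2) (1,0,0) (1,0,1) (1,0,2) (1,1,0) (1,1,1) (1,1,2)
TSO (12): (0,0,0) (0,0,1) (0,0,2) (0,1,0) (0,1,1) (0,1,2) (1,0,0) (1,0,1) (1,0,2) (1,1,0) (1,1,1) (1,1,2)
PSO (12): (0,0,0) (0,0,1) (0,0,2) (0,1,0) (0,1,1) (0,1,2) (1,0,0) (1,0,1) (1,0,2) (1,1,0) (1,1,1) (1,1,2)
target (0,1,0) ∈ {TSO,PSO}

SC:no TSO:yes PSO:yes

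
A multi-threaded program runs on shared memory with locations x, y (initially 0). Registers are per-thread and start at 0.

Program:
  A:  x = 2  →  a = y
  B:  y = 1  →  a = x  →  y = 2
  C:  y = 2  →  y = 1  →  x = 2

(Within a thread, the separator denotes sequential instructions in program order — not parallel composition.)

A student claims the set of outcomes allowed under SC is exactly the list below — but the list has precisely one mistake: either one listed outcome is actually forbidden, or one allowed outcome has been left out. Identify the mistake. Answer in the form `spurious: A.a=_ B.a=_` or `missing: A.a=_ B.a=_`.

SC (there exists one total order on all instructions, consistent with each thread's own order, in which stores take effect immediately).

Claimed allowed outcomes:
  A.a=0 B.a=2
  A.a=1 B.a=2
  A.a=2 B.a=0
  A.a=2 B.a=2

missing: A.a=1 B.a=0

outcome vector order: (A.a,B.a)
[SC] allowed = {(0,2) (1,0) (1,2) (2,0) (2,2)}
SC∖claimed = {(1,0)}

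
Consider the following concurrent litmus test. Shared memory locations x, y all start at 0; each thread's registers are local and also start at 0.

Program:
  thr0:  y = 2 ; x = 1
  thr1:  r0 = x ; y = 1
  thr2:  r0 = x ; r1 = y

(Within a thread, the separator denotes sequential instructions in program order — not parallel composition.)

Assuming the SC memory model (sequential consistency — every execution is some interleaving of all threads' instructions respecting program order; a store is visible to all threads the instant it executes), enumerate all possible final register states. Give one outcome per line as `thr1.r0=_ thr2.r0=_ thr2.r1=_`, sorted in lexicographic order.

thr1.r0=0 thr2.r0=0 thr2.r1=0
thr1.r0=0 thr2.r0=0 thr2.r1=1
thr1.r0=0 thr2.r0=0 thr2.r1=2
thr1.r0=0 thr2.r0=1 thr2.r1=1
thr1.r0=0 thr2.r0=1 thr2.r1=2
thr1.r0=1 thr2.r0=0 thr2.r1=0
thr1.r0=1 thr2.r0=0 thr2.r1=1
thr1.r0=1 thr2.r0=0 thr2.r1=2
thr1.r0=1 thr2.r0=1 thr2.r1=1
thr1.r0=1 thr2.r0=1 thr2.r1=2

outcome vector order: (thr1.r0,thr2.r0,thr2.r1)
|SC outcomes| = 10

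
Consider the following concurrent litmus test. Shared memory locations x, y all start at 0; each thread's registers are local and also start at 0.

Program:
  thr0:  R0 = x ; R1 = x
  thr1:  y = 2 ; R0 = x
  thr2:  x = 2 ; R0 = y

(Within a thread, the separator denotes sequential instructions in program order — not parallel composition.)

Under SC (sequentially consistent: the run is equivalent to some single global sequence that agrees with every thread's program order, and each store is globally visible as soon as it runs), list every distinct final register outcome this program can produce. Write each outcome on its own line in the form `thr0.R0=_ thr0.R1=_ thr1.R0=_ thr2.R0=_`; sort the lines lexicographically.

outcome vector order: (thr0.R0,thr0.R1,thr1.R0,thr2.R0)
|SC outcomes| = 9

thr0.R0=0 thr0.R1=0 thr1.R0=0 thr2.R0=2
thr0.R0=0 thr0.R1=0 thr1.R0=2 thr2.R0=0
thr0.R0=0 thr0.R1=0 thr1.R0=2 thr2.R0=2
thr0.R0=0 thr0.R1=2 thr1.R0=0 thr2.R0=2
thr0.R0=0 thr0.R1=2 thr1.R0=2 thr2.R0=0
thr0.R0=0 thr0.R1=2 thr1.R0=2 thr2.R0=2
thr0.R0=2 thr0.R1=2 thr1.R0=0 thr2.R0=2
thr0.R0=2 thr0.R1=2 thr1.R0=2 thr2.R0=0
thr0.R0=2 thr0.R1=2 thr1.R0=2 thr2.R0=2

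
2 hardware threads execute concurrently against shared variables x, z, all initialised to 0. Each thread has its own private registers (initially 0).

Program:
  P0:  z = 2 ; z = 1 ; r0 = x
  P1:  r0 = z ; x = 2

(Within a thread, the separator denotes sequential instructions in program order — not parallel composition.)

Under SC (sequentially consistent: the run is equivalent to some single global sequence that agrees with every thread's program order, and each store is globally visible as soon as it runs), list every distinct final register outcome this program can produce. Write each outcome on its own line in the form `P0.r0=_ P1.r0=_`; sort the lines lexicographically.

outcome vector order: (P0.r0,P1.r0)
|SC outcomes| = 6

P0.r0=0 P1.r0=0
P0.r0=0 P1.r0=1
P0.r0=0 P1.r0=2
P0.r0=2 P1.r0=0
P0.r0=2 P1.r0=1
P0.r0=2 P1.r0=2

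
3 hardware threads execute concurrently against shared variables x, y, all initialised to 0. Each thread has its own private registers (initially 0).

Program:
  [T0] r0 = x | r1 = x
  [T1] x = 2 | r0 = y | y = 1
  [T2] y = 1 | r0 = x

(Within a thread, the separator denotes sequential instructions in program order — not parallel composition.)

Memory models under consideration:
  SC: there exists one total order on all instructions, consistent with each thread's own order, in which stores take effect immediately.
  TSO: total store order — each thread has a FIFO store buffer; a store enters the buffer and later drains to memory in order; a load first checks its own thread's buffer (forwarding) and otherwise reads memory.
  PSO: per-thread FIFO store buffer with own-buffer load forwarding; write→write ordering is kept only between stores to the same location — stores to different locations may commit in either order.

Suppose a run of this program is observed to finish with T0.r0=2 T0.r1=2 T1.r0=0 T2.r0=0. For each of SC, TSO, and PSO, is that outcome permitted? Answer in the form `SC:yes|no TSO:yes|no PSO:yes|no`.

outcome vector order: (T0.r0,T0.r1,T1.r0,T2.r0)
under SC → <0 0 0 2> <0 0 1 0> <0 0 1 2> <0 2 0 2> <0 2 1 0> <0 2 1 2> <2 2 0 2> <2 2 1 0> <2 2 1 2>
under TSO → <0 0 0 0> <0 0 0 2> <0 0 1 0> <0 0 1 2> <0 2 0 0> <0 2 0 2> <0 2 1 0> <0 2 1 2> <2 2 0 0> <2 2 0 2> <2 2 1 0> <2 2 1 2>
under PSO → <0 0 0 0> <0 0 0 2> <0 0 1 0> <0 0 1 2> <0 2 0 0> <0 2 0 2> <0 2 1 0> <0 2 1 2> <2 2 0 0> <2 2 0 2> <2 2 1 0> <2 2 1 2>
target <2 2 0 0> ∈ {TSO,PSO}

SC:no TSO:yes PSO:yes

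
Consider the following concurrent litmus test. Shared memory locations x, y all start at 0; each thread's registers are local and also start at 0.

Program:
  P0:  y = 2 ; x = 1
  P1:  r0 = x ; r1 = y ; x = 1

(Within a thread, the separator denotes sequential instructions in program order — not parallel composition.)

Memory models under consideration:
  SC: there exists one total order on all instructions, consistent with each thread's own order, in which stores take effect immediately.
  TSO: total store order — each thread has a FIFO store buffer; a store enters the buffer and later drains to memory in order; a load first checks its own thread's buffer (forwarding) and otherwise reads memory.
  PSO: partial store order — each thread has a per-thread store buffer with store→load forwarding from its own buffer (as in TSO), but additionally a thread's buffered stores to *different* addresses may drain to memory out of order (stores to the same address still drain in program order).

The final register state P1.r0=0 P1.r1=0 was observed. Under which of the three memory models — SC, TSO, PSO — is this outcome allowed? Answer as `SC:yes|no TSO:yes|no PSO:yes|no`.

outcome vector order: (P1.r0,P1.r1)
SC: 3 outcomes — {00 02 12}
TSO: 3 outcomes — {00 02 12}
PSO: 4 outcomes — {00 02 10 12}
target 00 ∈ {SC,TSO,PSO}

SC:yes TSO:yes PSO:yes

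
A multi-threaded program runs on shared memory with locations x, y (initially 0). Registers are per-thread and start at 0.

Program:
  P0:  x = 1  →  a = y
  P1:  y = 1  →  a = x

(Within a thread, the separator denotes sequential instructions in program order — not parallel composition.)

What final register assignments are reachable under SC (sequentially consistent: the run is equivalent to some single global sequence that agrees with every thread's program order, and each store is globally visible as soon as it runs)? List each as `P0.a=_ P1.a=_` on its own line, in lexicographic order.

outcome vector order: (P0.a,P1.a)
|SC outcomes| = 3

P0.a=0 P1.a=1
P0.a=1 P1.a=0
P0.a=1 P1.a=1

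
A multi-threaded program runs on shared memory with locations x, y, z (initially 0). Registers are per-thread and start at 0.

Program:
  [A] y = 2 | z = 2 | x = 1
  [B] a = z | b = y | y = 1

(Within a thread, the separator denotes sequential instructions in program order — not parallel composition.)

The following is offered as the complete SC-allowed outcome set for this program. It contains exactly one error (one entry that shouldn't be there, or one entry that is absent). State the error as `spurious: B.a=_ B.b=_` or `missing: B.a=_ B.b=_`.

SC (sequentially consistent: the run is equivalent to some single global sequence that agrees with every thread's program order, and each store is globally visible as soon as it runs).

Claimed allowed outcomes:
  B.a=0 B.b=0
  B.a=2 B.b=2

outcome vector order: (B.a,B.b)
[SC] allowed = {00, 02, 22}
SC∖claimed = {02}

missing: B.a=0 B.b=2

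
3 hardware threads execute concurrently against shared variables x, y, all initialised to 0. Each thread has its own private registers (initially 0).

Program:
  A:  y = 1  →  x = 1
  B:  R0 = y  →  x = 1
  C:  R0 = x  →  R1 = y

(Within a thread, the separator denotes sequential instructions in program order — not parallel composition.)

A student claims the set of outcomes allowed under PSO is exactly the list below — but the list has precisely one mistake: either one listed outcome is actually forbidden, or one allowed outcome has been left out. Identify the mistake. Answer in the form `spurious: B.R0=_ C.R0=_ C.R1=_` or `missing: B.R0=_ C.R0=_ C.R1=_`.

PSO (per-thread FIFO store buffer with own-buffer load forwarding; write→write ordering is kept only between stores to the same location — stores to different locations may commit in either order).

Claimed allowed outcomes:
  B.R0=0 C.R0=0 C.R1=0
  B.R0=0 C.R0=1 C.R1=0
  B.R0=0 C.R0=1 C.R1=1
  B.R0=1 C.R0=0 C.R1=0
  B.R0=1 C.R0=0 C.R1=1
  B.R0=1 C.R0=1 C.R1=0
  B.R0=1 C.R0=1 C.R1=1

outcome vector order: (B.R0,C.R0,C.R1)
PSO (8): 000; 001; 010; 011; 100; 101; 110; 111
PSO∖claimed = {001}

missing: B.R0=0 C.R0=0 C.R1=1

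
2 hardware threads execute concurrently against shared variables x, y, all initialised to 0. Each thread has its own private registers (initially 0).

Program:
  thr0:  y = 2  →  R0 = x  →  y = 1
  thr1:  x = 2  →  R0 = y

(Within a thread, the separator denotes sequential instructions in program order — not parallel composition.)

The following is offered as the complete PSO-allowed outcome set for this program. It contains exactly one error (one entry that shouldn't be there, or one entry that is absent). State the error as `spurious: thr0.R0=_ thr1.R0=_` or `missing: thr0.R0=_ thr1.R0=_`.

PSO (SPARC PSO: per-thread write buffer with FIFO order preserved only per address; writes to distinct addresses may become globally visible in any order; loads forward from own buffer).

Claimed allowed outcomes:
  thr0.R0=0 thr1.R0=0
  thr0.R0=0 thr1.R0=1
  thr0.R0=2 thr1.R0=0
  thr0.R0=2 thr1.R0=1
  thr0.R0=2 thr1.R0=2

missing: thr0.R0=0 thr1.R0=2

outcome vector order: (thr0.R0,thr1.R0)
PSO (6): <0 0> <0 1> <0 2> <2 0> <2 1> <2 2>
PSO∖claimed = {<0 2>}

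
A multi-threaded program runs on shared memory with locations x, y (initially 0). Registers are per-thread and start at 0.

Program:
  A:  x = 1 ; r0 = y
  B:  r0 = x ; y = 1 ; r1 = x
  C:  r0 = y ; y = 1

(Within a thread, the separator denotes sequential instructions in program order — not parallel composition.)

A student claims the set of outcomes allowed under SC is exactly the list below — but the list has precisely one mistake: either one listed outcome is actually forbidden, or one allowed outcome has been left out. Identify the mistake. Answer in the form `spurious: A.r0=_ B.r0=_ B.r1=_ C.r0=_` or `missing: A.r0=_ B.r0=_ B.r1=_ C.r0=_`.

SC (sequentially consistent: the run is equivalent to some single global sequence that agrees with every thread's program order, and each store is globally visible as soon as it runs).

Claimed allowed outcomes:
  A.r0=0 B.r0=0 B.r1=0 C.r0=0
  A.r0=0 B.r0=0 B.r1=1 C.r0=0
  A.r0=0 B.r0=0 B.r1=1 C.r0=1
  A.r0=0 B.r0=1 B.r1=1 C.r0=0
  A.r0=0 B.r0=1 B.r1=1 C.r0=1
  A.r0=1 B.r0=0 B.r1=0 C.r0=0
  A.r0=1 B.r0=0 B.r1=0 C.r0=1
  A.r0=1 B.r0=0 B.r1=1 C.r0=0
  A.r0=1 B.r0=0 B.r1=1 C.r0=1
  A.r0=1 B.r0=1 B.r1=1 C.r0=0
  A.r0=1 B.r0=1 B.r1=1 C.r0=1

spurious: A.r0=0 B.r0=0 B.r1=0 C.r0=0

outcome vector order: (A.r0,B.r0,B.r1,C.r0)
[SC] allowed = {0010 0011 0110 0111 1000 1001 1010 1011 1110 1111}
claimed∖SC = {0000}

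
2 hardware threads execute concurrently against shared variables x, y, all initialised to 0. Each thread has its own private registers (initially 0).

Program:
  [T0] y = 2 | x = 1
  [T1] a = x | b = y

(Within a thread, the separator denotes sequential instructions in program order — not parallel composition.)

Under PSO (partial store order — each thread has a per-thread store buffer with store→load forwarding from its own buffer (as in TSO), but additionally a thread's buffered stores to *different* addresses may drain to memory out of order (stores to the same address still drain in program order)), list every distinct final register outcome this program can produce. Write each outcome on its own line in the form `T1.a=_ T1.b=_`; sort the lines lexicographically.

outcome vector order: (T1.a,T1.b)
|PSO outcomes| = 4

T1.a=0 T1.b=0
T1.a=0 T1.b=2
T1.a=1 T1.b=0
T1.a=1 T1.b=2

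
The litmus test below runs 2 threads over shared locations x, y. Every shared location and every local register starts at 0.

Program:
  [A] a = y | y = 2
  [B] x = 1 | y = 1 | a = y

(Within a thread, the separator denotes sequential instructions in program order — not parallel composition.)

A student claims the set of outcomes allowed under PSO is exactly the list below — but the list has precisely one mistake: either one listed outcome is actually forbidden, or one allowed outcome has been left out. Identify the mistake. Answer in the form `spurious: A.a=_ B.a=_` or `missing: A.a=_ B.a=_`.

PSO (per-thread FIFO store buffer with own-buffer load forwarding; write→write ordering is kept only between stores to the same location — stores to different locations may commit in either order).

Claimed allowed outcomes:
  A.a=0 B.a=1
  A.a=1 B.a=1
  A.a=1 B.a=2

outcome vector order: (A.a,B.a)
[PSO] allowed = {01; 02; 11; 12}
PSO∖claimed = {02}

missing: A.a=0 B.a=2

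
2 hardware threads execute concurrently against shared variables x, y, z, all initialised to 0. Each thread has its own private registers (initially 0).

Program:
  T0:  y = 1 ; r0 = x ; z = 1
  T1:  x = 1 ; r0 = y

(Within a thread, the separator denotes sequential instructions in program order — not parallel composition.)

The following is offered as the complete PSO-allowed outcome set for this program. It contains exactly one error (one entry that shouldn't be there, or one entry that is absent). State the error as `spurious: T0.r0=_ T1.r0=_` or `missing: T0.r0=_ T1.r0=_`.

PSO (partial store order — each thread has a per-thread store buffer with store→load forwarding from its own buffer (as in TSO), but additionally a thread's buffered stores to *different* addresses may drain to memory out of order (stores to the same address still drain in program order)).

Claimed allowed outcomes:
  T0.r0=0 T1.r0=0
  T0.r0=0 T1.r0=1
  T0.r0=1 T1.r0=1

missing: T0.r0=1 T1.r0=0

outcome vector order: (T0.r0,T1.r0)
[PSO] allowed = {0/0 0/1 1/0 1/1}
PSO∖claimed = {1/0}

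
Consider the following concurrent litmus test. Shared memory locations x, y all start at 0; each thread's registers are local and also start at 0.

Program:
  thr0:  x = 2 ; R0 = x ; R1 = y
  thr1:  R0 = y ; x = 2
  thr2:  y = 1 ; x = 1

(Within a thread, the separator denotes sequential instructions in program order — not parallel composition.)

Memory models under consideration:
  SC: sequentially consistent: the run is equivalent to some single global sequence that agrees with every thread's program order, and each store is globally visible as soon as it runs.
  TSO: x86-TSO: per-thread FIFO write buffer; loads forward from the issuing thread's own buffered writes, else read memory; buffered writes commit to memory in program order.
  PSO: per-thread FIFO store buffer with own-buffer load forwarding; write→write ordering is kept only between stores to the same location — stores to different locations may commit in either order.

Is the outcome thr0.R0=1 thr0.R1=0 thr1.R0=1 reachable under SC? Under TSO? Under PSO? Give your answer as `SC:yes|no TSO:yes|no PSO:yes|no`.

outcome vector order: (thr0.R0,thr0.R1,thr1.R0)
SC (6): (1,1,0) (1,1,1) (2,0,0) (2,0,1) (2,1,0) (2,1,1)
TSO (6): (1,1,0) (1,1,1) (2,0,0) (2,0,1) (2,1,0) (2,1,1)
PSO (8): (1,0,0) (1,0,1) (1,1,0) (1,1,1) (2,0,0) (2,0,1) (2,1,0) (2,1,1)
target (1,0,1) ∈ {PSO}

SC:no TSO:no PSO:yes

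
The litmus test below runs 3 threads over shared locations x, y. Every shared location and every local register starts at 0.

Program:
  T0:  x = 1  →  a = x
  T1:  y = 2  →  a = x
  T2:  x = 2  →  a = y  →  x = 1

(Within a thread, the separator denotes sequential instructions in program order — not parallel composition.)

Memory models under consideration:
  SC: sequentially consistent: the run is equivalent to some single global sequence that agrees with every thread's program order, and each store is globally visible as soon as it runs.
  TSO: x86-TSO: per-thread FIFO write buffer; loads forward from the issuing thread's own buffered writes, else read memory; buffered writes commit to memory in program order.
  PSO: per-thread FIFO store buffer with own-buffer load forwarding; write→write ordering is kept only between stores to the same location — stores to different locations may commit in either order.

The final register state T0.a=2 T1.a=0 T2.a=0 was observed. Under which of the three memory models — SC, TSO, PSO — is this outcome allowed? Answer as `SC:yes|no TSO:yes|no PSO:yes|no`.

SC:no TSO:yes PSO:yes

outcome vector order: (T0.a,T1.a,T2.a)
SC: 10 outcomes — {1/0/2, 1/1/0, 1/1/2, 1/2/0, 1/2/2, 2/0/2, 2/1/0, 2/1/2, 2/2/0, 2/2/2}
TSO: 12 outcomes — {1/0/0, 1/0/2, 1/1/0, 1/1/2, 1/2/0, 1/2/2, 2/0/0, 2/0/2, 2/1/0, 2/1/2, 2/2/0, 2/2/2}
PSO: 12 outcomes — {1/0/0, 1/0/2, 1/1/0, 1/1/2, 1/2/0, 1/2/2, 2/0/0, 2/0/2, 2/1/0, 2/1/2, 2/2/0, 2/2/2}
target 2/0/0 ∈ {TSO,PSO}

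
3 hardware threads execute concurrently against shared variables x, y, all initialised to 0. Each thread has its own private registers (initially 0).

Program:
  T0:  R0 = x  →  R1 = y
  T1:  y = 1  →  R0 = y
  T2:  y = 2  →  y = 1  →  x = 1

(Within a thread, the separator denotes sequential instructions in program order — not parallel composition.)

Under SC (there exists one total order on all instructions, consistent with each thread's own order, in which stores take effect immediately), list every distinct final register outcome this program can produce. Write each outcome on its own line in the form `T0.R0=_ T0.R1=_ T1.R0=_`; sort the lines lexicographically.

outcome vector order: (T0.R0,T0.R1,T1.R0)
|SC outcomes| = 8

T0.R0=0 T0.R1=0 T1.R0=1
T0.R0=0 T0.R1=0 T1.R0=2
T0.R0=0 T0.R1=1 T1.R0=1
T0.R0=0 T0.R1=1 T1.R0=2
T0.R0=0 T0.R1=2 T1.R0=1
T0.R0=0 T0.R1=2 T1.R0=2
T0.R0=1 T0.R1=1 T1.R0=1
T0.R0=1 T0.R1=1 T1.R0=2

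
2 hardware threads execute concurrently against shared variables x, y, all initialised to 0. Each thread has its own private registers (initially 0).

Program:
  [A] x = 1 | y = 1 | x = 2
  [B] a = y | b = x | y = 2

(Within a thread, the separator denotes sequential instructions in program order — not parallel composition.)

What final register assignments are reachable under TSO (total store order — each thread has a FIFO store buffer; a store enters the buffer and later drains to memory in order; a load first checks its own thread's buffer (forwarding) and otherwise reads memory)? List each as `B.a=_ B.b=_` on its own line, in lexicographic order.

outcome vector order: (B.a,B.b)
|TSO outcomes| = 5

B.a=0 B.b=0
B.a=0 B.b=1
B.a=0 B.b=2
B.a=1 B.b=1
B.a=1 B.b=2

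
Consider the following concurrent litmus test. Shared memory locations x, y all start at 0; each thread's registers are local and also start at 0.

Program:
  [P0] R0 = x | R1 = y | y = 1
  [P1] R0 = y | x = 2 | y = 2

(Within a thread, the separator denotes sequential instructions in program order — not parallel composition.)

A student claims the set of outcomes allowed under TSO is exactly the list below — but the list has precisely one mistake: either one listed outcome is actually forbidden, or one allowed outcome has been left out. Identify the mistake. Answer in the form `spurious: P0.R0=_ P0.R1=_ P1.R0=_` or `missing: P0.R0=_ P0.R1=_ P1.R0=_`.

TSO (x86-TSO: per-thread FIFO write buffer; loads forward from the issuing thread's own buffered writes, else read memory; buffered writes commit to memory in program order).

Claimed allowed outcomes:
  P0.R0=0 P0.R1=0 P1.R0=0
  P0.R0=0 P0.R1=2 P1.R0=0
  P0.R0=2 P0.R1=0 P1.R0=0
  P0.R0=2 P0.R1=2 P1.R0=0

missing: P0.R0=0 P0.R1=0 P1.R0=1

outcome vector order: (P0.R0,P0.R1,P1.R0)
TSO (5): 0/0/0; 0/0/1; 0/2/0; 2/0/0; 2/2/0
TSO∖claimed = {0/0/1}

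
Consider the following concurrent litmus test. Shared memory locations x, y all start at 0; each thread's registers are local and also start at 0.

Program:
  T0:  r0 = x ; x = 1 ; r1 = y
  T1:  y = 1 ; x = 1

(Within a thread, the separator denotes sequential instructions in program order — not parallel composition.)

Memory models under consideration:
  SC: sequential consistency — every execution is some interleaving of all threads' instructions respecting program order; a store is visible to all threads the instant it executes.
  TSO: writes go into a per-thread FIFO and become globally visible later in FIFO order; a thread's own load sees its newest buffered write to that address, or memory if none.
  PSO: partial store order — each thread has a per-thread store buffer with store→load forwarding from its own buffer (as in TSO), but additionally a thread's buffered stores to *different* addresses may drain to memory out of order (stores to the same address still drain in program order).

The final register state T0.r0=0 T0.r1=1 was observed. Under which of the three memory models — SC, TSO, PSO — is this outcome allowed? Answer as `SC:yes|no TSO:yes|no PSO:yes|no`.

outcome vector order: (T0.r0,T0.r1)
under SC → (0,0) (0,1) (1,1)
under TSO → (0,0) (0,1) (1,1)
under PSO → (0,0) (0,1) (1,0) (1,1)
target (0,1) ∈ {SC,TSO,PSO}

SC:yes TSO:yes PSO:yes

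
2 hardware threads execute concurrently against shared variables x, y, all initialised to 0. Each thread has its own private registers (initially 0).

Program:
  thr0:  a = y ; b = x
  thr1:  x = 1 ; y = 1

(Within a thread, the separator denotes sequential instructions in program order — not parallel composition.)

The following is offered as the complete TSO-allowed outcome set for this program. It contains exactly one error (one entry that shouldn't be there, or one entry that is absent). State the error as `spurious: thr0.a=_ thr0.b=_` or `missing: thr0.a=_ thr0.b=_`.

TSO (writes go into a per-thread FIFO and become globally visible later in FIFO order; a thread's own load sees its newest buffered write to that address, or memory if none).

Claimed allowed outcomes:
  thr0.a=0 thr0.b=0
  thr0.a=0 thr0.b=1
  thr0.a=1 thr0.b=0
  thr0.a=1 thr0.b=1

outcome vector order: (thr0.a,thr0.b)
under TSO → (0,0), (0,1), (1,1)
claimed∖TSO = {(1,0)}

spurious: thr0.a=1 thr0.b=0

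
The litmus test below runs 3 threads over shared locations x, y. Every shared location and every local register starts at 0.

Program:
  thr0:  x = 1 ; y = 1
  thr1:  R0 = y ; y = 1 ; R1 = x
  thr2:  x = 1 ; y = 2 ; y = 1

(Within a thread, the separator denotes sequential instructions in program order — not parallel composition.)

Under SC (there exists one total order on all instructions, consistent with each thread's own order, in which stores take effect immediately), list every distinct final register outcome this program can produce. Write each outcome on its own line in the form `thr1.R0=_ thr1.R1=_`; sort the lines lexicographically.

thr1.R0=0 thr1.R1=0
thr1.R0=0 thr1.R1=1
thr1.R0=1 thr1.R1=1
thr1.R0=2 thr1.R1=1

outcome vector order: (thr1.R0,thr1.R1)
|SC outcomes| = 4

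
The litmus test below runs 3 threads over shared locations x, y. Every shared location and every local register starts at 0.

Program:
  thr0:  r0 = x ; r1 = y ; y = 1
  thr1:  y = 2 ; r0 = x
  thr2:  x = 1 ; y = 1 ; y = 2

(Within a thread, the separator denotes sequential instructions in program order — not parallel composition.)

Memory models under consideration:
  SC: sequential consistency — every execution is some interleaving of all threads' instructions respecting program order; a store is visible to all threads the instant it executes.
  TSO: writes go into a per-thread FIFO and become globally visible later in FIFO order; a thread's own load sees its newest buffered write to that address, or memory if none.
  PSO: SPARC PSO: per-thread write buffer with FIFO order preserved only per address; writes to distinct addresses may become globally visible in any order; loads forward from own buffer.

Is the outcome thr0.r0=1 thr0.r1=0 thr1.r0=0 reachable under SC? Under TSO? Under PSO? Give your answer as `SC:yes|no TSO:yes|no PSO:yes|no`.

outcome vector order: (thr0.r0,thr0.r1,thr1.r0)
under SC → <0 0 0>; <0 0 1>; <0 1 0>; <0 1 1>; <0 2 0>; <0 2 1>; <1 0 1>; <1 1 0>; <1 1 1>; <1 2 0>; <1 2 1>
under TSO → <0 0 0>; <0 0 1>; <0 1 0>; <0 1 1>; <0 2 0>; <0 2 1>; <1 0 0>; <1 0 1>; <1 1 0>; <1 1 1>; <1 2 0>; <1 2 1>
under PSO → <0 0 0>; <0 0 1>; <0 1 0>; <0 1 1>; <0 2 0>; <0 2 1>; <1 0 0>; <1 0 1>; <1 1 0>; <1 1 1>; <1 2 0>; <1 2 1>
target <1 0 0> ∈ {TSO,PSO}

SC:no TSO:yes PSO:yes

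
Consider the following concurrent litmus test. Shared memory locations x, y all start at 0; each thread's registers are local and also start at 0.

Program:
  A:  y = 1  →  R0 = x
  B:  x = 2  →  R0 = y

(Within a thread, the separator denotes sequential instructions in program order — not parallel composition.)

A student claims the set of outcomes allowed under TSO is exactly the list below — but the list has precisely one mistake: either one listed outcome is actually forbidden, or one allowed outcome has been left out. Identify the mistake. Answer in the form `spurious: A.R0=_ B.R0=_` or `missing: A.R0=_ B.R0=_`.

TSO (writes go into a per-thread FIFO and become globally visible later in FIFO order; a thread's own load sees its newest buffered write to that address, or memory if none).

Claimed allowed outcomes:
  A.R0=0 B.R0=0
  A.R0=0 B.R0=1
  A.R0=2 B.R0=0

outcome vector order: (A.R0,B.R0)
TSO (4): <0 0>; <0 1>; <2 0>; <2 1>
TSO∖claimed = {<2 1>}

missing: A.R0=2 B.R0=1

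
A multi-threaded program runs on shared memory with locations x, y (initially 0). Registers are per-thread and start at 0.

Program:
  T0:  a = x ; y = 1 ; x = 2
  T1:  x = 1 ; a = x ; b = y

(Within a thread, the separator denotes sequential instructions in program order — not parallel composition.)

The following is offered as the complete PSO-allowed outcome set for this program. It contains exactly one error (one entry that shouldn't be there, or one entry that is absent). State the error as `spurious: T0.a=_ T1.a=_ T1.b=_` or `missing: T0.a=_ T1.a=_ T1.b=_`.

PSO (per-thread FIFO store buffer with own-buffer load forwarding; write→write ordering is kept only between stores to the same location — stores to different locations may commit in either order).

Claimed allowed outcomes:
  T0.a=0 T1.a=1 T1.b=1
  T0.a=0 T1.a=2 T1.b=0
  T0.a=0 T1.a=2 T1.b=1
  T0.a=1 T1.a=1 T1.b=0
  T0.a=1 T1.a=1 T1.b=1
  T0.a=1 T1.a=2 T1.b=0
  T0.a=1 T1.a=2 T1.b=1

missing: T0.a=0 T1.a=1 T1.b=0

outcome vector order: (T0.a,T1.a,T1.b)
[PSO] allowed = {010; 011; 020; 021; 110; 111; 120; 121}
PSO∖claimed = {010}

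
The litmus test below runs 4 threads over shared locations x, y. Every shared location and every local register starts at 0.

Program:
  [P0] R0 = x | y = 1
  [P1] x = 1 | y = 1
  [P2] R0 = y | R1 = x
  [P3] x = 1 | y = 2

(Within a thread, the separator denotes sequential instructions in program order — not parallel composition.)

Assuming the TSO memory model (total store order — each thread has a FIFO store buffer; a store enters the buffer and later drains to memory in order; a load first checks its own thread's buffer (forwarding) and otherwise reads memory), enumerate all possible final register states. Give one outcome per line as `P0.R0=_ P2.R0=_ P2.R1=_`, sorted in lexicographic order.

P0.R0=0 P2.R0=0 P2.R1=0
P0.R0=0 P2.R0=0 P2.R1=1
P0.R0=0 P2.R0=1 P2.R1=0
P0.R0=0 P2.R0=1 P2.R1=1
P0.R0=0 P2.R0=2 P2.R1=1
P0.R0=1 P2.R0=0 P2.R1=0
P0.R0=1 P2.R0=0 P2.R1=1
P0.R0=1 P2.R0=1 P2.R1=1
P0.R0=1 P2.R0=2 P2.R1=1

outcome vector order: (P0.R0,P2.R0,P2.R1)
|TSO outcomes| = 9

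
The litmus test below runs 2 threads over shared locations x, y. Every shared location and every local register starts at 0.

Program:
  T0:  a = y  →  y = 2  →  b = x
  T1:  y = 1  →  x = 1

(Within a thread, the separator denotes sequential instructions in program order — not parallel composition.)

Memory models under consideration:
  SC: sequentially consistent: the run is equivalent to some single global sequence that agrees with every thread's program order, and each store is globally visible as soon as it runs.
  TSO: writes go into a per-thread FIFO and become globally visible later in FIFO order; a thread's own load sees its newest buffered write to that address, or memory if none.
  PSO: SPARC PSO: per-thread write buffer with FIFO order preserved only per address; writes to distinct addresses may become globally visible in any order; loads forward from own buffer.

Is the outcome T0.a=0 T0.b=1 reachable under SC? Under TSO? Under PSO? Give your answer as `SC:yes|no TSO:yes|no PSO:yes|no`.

outcome vector order: (T0.a,T0.b)
[SC] allowed = {0/0, 0/1, 1/0, 1/1}
[TSO] allowed = {0/0, 0/1, 1/0, 1/1}
[PSO] allowed = {0/0, 0/1, 1/0, 1/1}
target 0/1 ∈ {SC,TSO,PSO}

SC:yes TSO:yes PSO:yes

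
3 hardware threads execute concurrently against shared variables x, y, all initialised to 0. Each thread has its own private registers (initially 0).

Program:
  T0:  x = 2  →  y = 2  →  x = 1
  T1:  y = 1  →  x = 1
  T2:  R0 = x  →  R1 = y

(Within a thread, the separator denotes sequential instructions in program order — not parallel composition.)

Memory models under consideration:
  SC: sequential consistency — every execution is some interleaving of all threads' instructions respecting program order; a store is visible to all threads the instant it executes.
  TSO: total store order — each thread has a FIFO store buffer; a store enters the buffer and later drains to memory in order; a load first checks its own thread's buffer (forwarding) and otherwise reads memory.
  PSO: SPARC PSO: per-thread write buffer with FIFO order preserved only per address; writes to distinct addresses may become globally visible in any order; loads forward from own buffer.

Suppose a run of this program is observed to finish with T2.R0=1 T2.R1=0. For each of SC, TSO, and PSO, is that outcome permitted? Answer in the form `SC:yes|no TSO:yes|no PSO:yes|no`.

outcome vector order: (T2.R0,T2.R1)
SC (8): <0 0>; <0 1>; <0 2>; <1 1>; <1 2>; <2 0>; <2 1>; <2 2>
TSO (8): <0 0>; <0 1>; <0 2>; <1 1>; <1 2>; <2 0>; <2 1>; <2 2>
PSO (9): <0 0>; <0 1>; <0 2>; <1 0>; <1 1>; <1 2>; <2 0>; <2 1>; <2 2>
target <1 0> ∈ {PSO}

SC:no TSO:no PSO:yes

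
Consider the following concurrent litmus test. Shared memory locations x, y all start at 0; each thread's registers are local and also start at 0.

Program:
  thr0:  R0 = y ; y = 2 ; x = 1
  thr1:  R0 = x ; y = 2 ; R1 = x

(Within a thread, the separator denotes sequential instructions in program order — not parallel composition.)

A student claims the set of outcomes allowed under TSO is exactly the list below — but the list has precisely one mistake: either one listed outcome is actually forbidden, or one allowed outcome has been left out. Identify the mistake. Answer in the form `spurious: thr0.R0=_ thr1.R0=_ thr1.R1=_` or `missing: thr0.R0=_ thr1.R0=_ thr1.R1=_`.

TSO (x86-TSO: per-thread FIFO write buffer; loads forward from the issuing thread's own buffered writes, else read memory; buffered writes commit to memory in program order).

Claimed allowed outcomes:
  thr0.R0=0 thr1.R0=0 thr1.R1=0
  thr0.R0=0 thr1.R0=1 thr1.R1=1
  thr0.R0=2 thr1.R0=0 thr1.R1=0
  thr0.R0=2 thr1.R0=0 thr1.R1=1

missing: thr0.R0=0 thr1.R0=0 thr1.R1=1

outcome vector order: (thr0.R0,thr1.R0,thr1.R1)
TSO: 5 outcomes — {(0,0,0), (0,0,1), (0,1,1), (2,0,0), (2,0,1)}
TSO∖claimed = {(0,0,1)}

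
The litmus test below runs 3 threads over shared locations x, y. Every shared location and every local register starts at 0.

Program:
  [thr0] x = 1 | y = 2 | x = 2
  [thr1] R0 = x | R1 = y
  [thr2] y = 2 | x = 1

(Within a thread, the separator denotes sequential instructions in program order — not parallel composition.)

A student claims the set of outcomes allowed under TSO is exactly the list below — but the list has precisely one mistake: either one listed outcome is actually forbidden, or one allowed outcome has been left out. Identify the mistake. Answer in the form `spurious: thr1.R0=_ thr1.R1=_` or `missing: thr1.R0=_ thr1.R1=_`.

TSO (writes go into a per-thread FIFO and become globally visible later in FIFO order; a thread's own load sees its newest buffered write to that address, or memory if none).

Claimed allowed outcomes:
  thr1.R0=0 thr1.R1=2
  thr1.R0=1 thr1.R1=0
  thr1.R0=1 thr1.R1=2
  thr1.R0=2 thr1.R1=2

outcome vector order: (thr1.R0,thr1.R1)
TSO (5): 00 02 10 12 22
TSO∖claimed = {00}

missing: thr1.R0=0 thr1.R1=0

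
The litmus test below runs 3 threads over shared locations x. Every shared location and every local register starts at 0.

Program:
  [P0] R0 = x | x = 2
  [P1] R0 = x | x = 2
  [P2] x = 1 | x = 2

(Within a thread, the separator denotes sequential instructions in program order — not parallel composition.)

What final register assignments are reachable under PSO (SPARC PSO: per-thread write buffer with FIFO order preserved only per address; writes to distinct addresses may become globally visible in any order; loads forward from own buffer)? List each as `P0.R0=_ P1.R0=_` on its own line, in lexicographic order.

outcome vector order: (P0.R0,P1.R0)
|PSO outcomes| = 9

P0.R0=0 P1.R0=0
P0.R0=0 P1.R0=1
P0.R0=0 P1.R0=2
P0.R0=1 P1.R0=0
P0.R0=1 P1.R0=1
P0.R0=1 P1.R0=2
P0.R0=2 P1.R0=0
P0.R0=2 P1.R0=1
P0.R0=2 P1.R0=2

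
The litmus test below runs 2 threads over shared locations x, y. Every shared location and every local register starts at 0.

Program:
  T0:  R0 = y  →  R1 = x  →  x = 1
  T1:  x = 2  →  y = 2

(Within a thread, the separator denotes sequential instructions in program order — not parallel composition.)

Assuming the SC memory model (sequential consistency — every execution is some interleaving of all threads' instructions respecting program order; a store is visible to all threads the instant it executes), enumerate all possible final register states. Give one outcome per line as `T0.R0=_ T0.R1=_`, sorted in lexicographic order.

outcome vector order: (T0.R0,T0.R1)
|SC outcomes| = 3

T0.R0=0 T0.R1=0
T0.R0=0 T0.R1=2
T0.R0=2 T0.R1=2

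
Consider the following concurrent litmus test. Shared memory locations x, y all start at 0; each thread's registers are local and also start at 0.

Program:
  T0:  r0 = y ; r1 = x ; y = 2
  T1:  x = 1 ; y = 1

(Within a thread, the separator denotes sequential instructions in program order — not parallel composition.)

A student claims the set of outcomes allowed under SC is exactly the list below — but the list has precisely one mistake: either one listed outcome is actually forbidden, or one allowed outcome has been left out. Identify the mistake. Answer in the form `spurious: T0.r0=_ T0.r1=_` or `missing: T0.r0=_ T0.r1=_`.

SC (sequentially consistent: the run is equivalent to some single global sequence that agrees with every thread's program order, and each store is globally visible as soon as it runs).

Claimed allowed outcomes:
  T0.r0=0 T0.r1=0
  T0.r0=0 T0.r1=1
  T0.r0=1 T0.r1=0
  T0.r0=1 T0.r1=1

spurious: T0.r0=1 T0.r1=0

outcome vector order: (T0.r0,T0.r1)
SC: 3 outcomes — {(0,0), (0,1), (1,1)}
claimed∖SC = {(1,0)}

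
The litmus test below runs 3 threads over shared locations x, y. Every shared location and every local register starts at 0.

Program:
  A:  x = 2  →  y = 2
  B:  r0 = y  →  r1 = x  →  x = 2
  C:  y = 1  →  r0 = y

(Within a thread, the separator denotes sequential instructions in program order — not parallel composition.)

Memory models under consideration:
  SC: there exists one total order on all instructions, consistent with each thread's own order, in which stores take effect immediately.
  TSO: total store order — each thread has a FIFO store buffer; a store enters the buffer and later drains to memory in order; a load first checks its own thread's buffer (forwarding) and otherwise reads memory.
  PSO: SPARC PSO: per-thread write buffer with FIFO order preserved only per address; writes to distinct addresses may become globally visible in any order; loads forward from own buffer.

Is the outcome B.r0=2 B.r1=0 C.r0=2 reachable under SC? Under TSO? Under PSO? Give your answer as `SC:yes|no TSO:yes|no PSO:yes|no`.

SC:no TSO:no PSO:yes

outcome vector order: (B.r0,B.r1,C.r0)
SC: 10 outcomes — {0/0/1; 0/0/2; 0/2/1; 0/2/2; 1/0/1; 1/0/2; 1/2/1; 1/2/2; 2/2/1; 2/2/2}
TSO: 10 outcomes — {0/0/1; 0/0/2; 0/2/1; 0/2/2; 1/0/1; 1/0/2; 1/2/1; 1/2/2; 2/2/1; 2/2/2}
PSO: 12 outcomes — {0/0/1; 0/0/2; 0/2/1; 0/2/2; 1/0/1; 1/0/2; 1/2/1; 1/2/2; 2/0/1; 2/0/2; 2/2/1; 2/2/2}
target 2/0/2 ∈ {PSO}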